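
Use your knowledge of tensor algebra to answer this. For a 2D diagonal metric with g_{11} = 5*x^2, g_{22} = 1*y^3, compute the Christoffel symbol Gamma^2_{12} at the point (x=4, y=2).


For a diagonal metric, Gamma^k_{ij} = (1/2) g^{kk} (dg_{ik}/dx_j + dg_{jk}/dx_i - dg_{ij}/dx_k).
The metric is diagonal, so g_{ab} = 0 for a != b.
At the given point: g_{11} = 80, g_{22} = 8
g^{22} = 1/8
dg_{12}/dx_2 = 0 (off-diagonal)
dg_{22}/dx_1 = dg_{22}/dx_1 = 0
dg_{12}/dx_2 = 0 (off-diagonal)
Numerator = 0 + 0 - 0 = 0
Gamma^2_{12} = 0 / (2 * 8) = 0

0


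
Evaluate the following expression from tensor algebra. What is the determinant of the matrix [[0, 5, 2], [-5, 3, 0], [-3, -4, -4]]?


Expanding along the first row, det(A) = a11*M_11 - a12*M_12 + a13*M_13, where M_1j is the (1,j) minor.
Minor M_11 = 3*-4 - 0*-4 = -12
Minor M_12 = -5*-4 - 0*-3 = 20
Minor M_13 = -5*-4 - 3*-3 = 29
det = 0*(-12) - 5*(20) + 2*(29)
    = 0 - 100 + 58
    = -42

-42


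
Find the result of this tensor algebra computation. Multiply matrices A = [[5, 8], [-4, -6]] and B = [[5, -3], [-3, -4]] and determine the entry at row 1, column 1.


(AB)_{ij} = sum_k A_{ik} B_{kj}.
For i=1, j=1:
A_{11} * B_{11} = 5 * 5 = 25
A_{12} * B_{21} = 8 * -3 = -24
Sum = 25 + -24 = 1

1


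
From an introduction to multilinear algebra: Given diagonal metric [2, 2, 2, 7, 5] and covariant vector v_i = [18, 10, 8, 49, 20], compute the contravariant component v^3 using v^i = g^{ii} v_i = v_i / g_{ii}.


To raise an index with a diagonal metric: v^i = v_i / g_{ii}.
For index 3: v_3 = 8, g_{33} = 2
v^3 = 8 / 2 = 4

4


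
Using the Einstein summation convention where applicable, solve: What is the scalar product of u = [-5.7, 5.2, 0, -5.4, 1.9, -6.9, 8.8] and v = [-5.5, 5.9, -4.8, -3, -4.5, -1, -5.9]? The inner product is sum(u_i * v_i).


The inner product u . v = sum of u_i * v_i.
Term-by-term: -5.7 * -5.5, 5.2 * 5.9, 0 * -4.8, -5.4 * -3, 1.9 * -4.5, -6.9 * -1, 8.8 * -5.9
Products: 31.35, 30.68, 0, 16.2, -8.55, 6.9, -51.92
Sum = 31.35 + 30.68 + 0 + 16.2 + -8.55 + 6.9 + -51.92 = 24.66

24.66


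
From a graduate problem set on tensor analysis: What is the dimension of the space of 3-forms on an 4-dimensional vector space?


The dimension of the space of p-forms on an n-dimensional space is C(n, p).
n = 4, p = 3
C(4, 3) = 4! / (3! * 1!) = 4

4


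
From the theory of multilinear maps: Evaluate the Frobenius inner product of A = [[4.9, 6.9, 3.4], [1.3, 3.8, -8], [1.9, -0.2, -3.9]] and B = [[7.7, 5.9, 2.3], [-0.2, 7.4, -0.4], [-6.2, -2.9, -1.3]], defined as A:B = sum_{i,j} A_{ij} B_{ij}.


A:B = sum over all i,j of A_{ij} * B_{ij}.
Row 1: 4.9*7.7=37.73, 6.9*5.9=40.71, 3.4*2.3=7.82 => row sum = 86.26
Row 2: 1.3*-0.2=-0.26, 3.8*7.4=28.12, -8*-0.4=3.2 => row sum = 31.06
Row 3: 1.9*-6.2=-11.78, -0.2*-2.9=0.58, -3.9*-1.3=5.07 => row sum = -6.13
Total = 86.26 + 31.06 + -6.13 = 111.19

111.19


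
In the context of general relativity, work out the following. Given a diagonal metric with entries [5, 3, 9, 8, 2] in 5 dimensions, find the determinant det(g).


For a diagonal metric, the determinant is the product of diagonal entries.
Diagonal entries: 5, 3, 9, 8, 2
det(g) = 5 * 3 * 9 * 8 * 2 = 2160

2160


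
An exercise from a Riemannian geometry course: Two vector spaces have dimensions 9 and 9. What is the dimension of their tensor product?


The dimension of a tensor product is the product of dimensions.
dim(V) = 9, dim(W) = 9
dim(V (x) W) = 9 * 9 = 81

81


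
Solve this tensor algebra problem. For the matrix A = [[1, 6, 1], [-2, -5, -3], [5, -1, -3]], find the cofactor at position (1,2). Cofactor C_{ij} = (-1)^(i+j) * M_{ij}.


To find cofactor C_{12}, delete row 1 and column 2.
The resulting 2x2 submatrix is: [[-2, -3], [5, -3]]
Minor M_{12} = -2*-3 - -3*5
  = 6 - -15 = 21
Sign = (-1)^(1+2) = (-1)^3 = -1
Cofactor C_{12} = -1 * 21 = -21

-21


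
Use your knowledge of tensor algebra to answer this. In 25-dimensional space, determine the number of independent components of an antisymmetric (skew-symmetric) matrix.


An antisymmetric rank-2 tensor satisfies A_{ij} = -A_{ji}, so diagonal entries are zero.
The independent components are the upper-triangular entries: C(n, 2) = n(n-1)/2.
n = 25
C(25, 2) = 25 * 24 / 2 = 600 / 2 = 300

300


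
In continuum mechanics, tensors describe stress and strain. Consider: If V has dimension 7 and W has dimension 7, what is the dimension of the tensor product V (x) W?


The dimension of a tensor product is the product of dimensions.
dim(V) = 7, dim(W) = 7
dim(V (x) W) = 7 * 7 = 49

49


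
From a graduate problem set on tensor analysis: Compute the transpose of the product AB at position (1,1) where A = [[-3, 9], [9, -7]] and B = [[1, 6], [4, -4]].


(AB)^T_{ij} = (AB)_{ji} = sum_k A_{jk} B_{ki}.
For i=1, j=1 we need (AB)_{11}:
A_{11} * B_{11} = -3 * 1 = -3
A_{12} * B_{21} = 9 * 4 = 36
Sum = -3 + 36 = 33

33


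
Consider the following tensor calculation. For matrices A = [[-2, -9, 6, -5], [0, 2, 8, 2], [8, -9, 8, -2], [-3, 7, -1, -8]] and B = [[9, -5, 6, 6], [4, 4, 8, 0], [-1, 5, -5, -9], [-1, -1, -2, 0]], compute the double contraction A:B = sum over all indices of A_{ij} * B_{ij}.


A:B = sum over all i,j of A_{ij} * B_{ij}.
Row 1: -2*9=-18, -9*-5=45, 6*6=36, -5*6=-30 => row sum = 33
Row 2: 0*4=0, 2*4=8, 8*8=64, 2*0=0 => row sum = 72
Row 3: 8*-1=-8, -9*5=-45, 8*-5=-40, -2*-9=18 => row sum = -75
Row 4: -3*-1=3, 7*-1=-7, -1*-2=2, -8*0=0 => row sum = -2
Total = 33 + 72 + -75 + -2 = 28

28


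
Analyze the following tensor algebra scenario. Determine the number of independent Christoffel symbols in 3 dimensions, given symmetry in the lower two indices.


Christoffel symbols Gamma^k_{ij} are symmetric in i,j, so there are d * d(d+1)/2 independent symbols.
d = 3
d(d+1)/2 = 3 * 4 / 2 = 6
Total = 3 * 6 = 18

18


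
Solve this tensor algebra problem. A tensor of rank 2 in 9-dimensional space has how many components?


The number of components of a rank-r tensor in d dimensions is d^r.
Here d = 9 and r = 2.
9^2 = 81

81


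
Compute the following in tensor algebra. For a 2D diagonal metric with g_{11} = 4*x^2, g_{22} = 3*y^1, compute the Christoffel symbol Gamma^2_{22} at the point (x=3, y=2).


For a diagonal metric, Gamma^k_{ij} = (1/2) g^{kk} (dg_{ik}/dx_j + dg_{jk}/dx_i - dg_{ij}/dx_k).
The metric is diagonal, so g_{ab} = 0 for a != b.
At the given point: g_{11} = 36, g_{22} = 6
g^{22} = 1/6
dg_{22}/dx_2 = dg_{22}/dx_2 = 3
dg_{22}/dx_2 = dg_{22}/dx_2 = 3
dg_{22}/dx_2 = dg_{22}/dx_2 = 3
Numerator = 3 + 3 - 3 = 3
Gamma^2_{22} = 3 / (2 * 6) = 1/4

1/4


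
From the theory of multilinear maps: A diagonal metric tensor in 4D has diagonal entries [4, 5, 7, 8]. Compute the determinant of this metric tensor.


For a diagonal metric, the determinant is the product of diagonal entries.
Diagonal entries: 4, 5, 7, 8
det(g) = 4 * 5 * 7 * 8 = 1120

1120


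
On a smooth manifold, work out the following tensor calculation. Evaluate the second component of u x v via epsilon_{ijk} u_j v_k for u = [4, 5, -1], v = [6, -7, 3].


(u x v)_2 = sum_{j,k} epsilon_{2jk} u_j v_k. Only permutations of (1,2,3) contribute; the two non-zero terms are:
eps_{213} u_1 v_3 = -1 * 4 * 3 = -12
eps_{231} u_3 v_1 = 1 * -1 * 6 = -6
(u x v)_2 = -18

-18


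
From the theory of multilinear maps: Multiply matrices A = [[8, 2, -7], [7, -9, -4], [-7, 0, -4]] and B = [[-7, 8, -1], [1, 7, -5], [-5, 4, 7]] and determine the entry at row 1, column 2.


(AB)_{ij} = sum_k A_{ik} B_{kj}.
For i=1, j=2:
A_{11} * B_{12} = 8 * 8 = 64
A_{12} * B_{22} = 2 * 7 = 14
A_{13} * B_{32} = -7 * 4 = -28
Sum = 64 + 14 + -28 = 50

50


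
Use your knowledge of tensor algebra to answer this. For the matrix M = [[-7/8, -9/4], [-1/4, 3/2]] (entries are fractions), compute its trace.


The trace is the sum of diagonal entries.
Diagonal: M[1,1] = -7/8, M[2,2] = 3/2
Tr(M) = -7/8 + 3/2
Computing step by step:
After adding M[1,1]: -7/8
After adding M[2,2]: 5/8
Tr(M) = 5/8

5/8


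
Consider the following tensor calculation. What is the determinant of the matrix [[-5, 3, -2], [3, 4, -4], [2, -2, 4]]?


Expanding along the first row, det(A) = a11*M_11 - a12*M_12 + a13*M_13, where M_1j is the (1,j) minor.
Minor M_11 = 4*4 - -4*-2 = 8
Minor M_12 = 3*4 - -4*2 = 20
Minor M_13 = 3*-2 - 4*2 = -14
det = -5*(8) - 3*(20) + -2*(-14)
    = -40 - 60 + 28
    = -72

-72


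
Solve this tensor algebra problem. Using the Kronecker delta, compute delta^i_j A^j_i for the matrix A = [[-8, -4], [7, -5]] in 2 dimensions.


The contraction (trace) of a rank-2 tensor is the sum of its diagonal elements.
Diagonal entries: A[1,1] = -8, A[2,2] = -5
Tr(A) = -8 + -5 = -13

-13


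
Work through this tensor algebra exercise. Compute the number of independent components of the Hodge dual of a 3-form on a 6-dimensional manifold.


The Hodge dual of a p-form on an n-dimensional manifold is an (n-p)-form.
n = 6, p = 3, so dual degree = 6 - 3 = 3
The number of components is C(n, n-p) = C(6, 3) = 20

20


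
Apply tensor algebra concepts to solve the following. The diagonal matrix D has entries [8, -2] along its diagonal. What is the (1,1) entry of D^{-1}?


For a diagonal matrix, the inverse has entries (D^{-1})_{ii} = 1/d_{ii}.
The diagonal entries are: d_{11} = 8, d_{22} = -2
We need (D^{-1})_{11} = 1/d_{11} = 1/8 = 1/8

1/8


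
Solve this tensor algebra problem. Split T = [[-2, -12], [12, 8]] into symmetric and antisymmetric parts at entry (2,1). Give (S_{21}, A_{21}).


T_{21} = 12
T_{12} = -12
S_{21} = (12 + -12)/2 = 0/2 = 0
A_{21} = (12 - -12)/2 = 24/2 = 12
Check: S + A = 0 + 12 = 12 = T_{21}.

(0, 12)


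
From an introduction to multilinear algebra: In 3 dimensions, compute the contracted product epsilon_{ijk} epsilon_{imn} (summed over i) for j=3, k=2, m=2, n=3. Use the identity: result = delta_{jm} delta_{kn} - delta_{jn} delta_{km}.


Using the identity: epsilon_{ijk} epsilon_{imn} = delta_{jm} delta_{kn} - delta_{jn} delta_{km}.
delta_{32} = 0
delta_{23} = 0
delta_{33} = 1
delta_{22} = 1
Result = 0 * 0 - 1 * 1 = 0 - 1 = -1

-1


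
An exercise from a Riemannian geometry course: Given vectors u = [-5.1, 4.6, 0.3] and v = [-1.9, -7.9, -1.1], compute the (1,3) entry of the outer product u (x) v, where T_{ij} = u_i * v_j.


The outer product entry T_{ij} = u_i * v_j.
We need i=1, j=3.
u_1 = -5.1, v_3 = -1.1
T_{1,3} = -5.1 * -1.1 = 5.61

5.61


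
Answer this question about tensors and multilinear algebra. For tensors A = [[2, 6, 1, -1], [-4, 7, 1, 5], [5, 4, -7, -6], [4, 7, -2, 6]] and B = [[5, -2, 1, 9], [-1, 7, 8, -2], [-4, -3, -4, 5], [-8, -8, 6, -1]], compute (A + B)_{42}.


Tensor addition is component-wise: (A + B)_{ij} = A_{ij} + B_{ij}.
A_{42} = 7
B_{42} = -8
(A + B)_{42} = 7 + -8 = -1

-1


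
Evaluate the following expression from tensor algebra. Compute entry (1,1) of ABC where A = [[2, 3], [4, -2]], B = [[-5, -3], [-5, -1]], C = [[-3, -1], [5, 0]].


(ABC)_{11} = sum_m (AB)_{1m} C_{m1}. First compute row 1 of AB.
(AB)_{11} = 2*-5 + 3*-5 = -25
(AB)_{12} = 2*-3 + 3*-1 = -9
Now contract with column 1 of C:
(AB)_{11} * C_{11} = -25 * -3 = 75
(AB)_{12} * C_{21} = -9 * 5 = -45
(ABC)_{11} = 75 + -45 = 30

30


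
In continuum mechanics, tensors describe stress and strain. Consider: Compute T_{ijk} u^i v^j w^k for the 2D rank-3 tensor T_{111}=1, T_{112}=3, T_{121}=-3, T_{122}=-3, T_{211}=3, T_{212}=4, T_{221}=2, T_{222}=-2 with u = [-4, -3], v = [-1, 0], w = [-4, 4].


S = sum over i,j,k of T_{ijk} u_i v_j w_k. Expanding all 8 terms:
T_{111}*u_1*v_1*w_1 = 1*-4*-1*-4 = -16  (running total: -16)
T_{112}*u_1*v_1*w_2 = 3*-4*-1*4 = 48  (running total: 32)
T_{121}*u_1*v_2*w_1 = -3*-4*0*-4 = 0  (running total: 32)
T_{122}*u_1*v_2*w_2 = -3*-4*0*4 = 0  (running total: 32)
T_{211}*u_2*v_1*w_1 = 3*-3*-1*-4 = -36  (running total: -4)
T_{212}*u_2*v_1*w_2 = 4*-3*-1*4 = 48  (running total: 44)
T_{221}*u_2*v_2*w_1 = 2*-3*0*-4 = 0  (running total: 44)
T_{222}*u_2*v_2*w_2 = -2*-3*0*4 = 0  (running total: 44)
S = 44

44


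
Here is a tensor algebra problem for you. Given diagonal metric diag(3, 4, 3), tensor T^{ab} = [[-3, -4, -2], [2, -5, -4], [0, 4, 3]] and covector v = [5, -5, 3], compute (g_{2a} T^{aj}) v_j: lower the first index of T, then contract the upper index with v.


Step 1: lower the first index. For a diagonal metric, g_{ia} T^{aj} = g_{ii} T^{ij} (no sum on i).
g_{22} = 4
S_2{}^1 = 4 * T^{21} = 4 * 2 = 8
S_2{}^2 = 4 * T^{22} = 4 * -5 = -20
S_2{}^3 = 4 * T^{23} = 4 * -4 = -16
Step 2: contract S_2{}^j with v_j.
S_2{}^1 * v_1 = 8 * 5 = 40
S_2{}^2 * v_2 = -20 * -5 = 100
S_2{}^3 * v_3 = -16 * 3 = -48
Result = 40 + 100 + -48 = 92

92


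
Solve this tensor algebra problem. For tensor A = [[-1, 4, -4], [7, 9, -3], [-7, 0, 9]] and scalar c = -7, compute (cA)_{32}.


Scalar multiplication: (cA)_{ij} = c * A_{ij}.
c = -7
A_{32} = 0
(cA)_{32} = -7 * 0 = 0

0


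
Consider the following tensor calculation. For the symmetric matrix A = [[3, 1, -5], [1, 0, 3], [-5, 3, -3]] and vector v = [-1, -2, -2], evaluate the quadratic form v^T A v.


First compute Av:
(Av)_1 = 3*-1 + 1*-2 + -5*-2 = 5
(Av)_2 = 1*-1 + 0*-2 + 3*-2 = -7
(Av)_3 = -5*-1 + 3*-2 + -3*-2 = 5
Av = [5, -7, 5]
Then v^T (Av) = -1*5 + -2*-7 + -2*5
= -5 + 14 + -10 = -1

-1


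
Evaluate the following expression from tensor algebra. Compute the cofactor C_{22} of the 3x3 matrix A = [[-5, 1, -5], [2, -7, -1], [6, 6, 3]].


To find cofactor C_{22}, delete row 2 and column 2.
The resulting 2x2 submatrix is: [[-5, -5], [6, 3]]
Minor M_{22} = -5*3 - -5*6
  = -15 - -30 = 15
Sign = (-1)^(2+2) = (-1)^4 = 1
Cofactor C_{22} = 1 * 15 = 15

15


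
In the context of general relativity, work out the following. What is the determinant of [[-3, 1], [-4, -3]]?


For a 2x2 matrix [[a, b], [c, d]], det = a*d - b*c.
a = -3, b = 1, c = -4, d = -3
a*d = -3 * -3 = 9
b*c = 1 * -4 = -4
det = 9 - -4 = 13

13


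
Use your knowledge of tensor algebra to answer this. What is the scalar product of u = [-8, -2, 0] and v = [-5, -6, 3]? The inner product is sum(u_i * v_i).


The inner product u . v = sum of u_i * v_i.
Term-by-term: -8 * -5, -2 * -6, 0 * 3
Products: 40, 12, 0
Sum = 40 + 12 + 0 = 52

52


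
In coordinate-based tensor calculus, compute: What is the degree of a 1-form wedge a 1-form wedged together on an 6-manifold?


The degree of a wedge product is the sum of the degrees of the individual forms.
Degrees: 1, 1
Total degree = 1 + 1 = 2

2


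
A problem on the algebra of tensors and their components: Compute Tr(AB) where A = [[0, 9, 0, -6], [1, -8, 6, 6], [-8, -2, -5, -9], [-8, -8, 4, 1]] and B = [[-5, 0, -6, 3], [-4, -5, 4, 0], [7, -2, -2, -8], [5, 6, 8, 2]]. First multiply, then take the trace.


Tr(AB) = sum_i (AB)_{ii} where (AB)_{ii} = sum_k A_{ik} B_{ki}.
(AB)_{11} = 0*-5 + 9*-4 + 0*7 + -6*5 = -66
(AB)_{22} = 1*0 + -8*-5 + 6*-2 + 6*6 = 64
(AB)_{33} = -8*-6 + -2*4 + -5*-2 + -9*8 = -22
(AB)_{44} = -8*3 + -8*0 + 4*-8 + 1*2 = -54
Tr(AB) = -66 + 64 + -22 + -54 = -78

-78


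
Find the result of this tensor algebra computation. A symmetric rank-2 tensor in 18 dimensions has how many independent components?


A symmetric rank-2 tensor in d dimensions has d(d+1)/2 independent components.
d = 18
d(d+1)/2 = 18 * 19 / 2 = 342 / 2 = 171

171


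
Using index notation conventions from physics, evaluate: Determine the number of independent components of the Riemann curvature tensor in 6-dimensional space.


The Riemann tensor in d dimensions has d^2(d^2 - 1)/12 independent components.
d = 6, so d^2 = 36
d^2 - 1 = 35
d^2(d^2 - 1) = 36 * 35 = 1260
Divide by 12: 1260 / 12 = 105

105


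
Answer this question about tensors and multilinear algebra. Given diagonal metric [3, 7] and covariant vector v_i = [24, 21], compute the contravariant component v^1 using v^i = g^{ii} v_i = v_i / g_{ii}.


To raise an index with a diagonal metric: v^i = v_i / g_{ii}.
For index 1: v_1 = 24, g_{11} = 3
v^1 = 24 / 3 = 8

8


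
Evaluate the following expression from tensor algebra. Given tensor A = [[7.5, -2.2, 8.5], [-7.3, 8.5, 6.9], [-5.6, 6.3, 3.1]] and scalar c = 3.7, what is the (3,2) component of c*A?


Scalar multiplication: (cA)_{ij} = c * A_{ij}.
c = 3.7
A_{32} = 6.3
(cA)_{32} = 3.7 * 6.3 = 23.31

23.31


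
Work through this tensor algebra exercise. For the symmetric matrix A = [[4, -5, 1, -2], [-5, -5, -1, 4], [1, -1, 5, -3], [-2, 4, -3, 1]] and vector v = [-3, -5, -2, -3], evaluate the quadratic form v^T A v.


First compute Av:
(Av)_1 = 4*-3 + -5*-5 + 1*-2 + -2*-3 = 17
(Av)_2 = -5*-3 + -5*-5 + -1*-2 + 4*-3 = 30
(Av)_3 = 1*-3 + -1*-5 + 5*-2 + -3*-3 = 1
(Av)_4 = -2*-3 + 4*-5 + -3*-2 + 1*-3 = -11
Av = [17, 30, 1, -11]
Then v^T (Av) = -3*17 + -5*30 + -2*1 + -3*-11
= -51 + -150 + -2 + 33 = -170

-170


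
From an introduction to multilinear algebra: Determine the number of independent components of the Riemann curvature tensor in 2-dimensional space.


The Riemann tensor in d dimensions has d^2(d^2 - 1)/12 independent components.
d = 2, so d^2 = 4
d^2 - 1 = 3
d^2(d^2 - 1) = 4 * 3 = 12
Divide by 12: 12 / 12 = 1

1


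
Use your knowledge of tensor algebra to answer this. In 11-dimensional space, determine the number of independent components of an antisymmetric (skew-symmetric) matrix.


An antisymmetric rank-2 tensor satisfies A_{ij} = -A_{ji}, so diagonal entries are zero.
The independent components are the upper-triangular entries: C(n, 2) = n(n-1)/2.
n = 11
C(11, 2) = 11 * 10 / 2 = 110 / 2 = 55

55


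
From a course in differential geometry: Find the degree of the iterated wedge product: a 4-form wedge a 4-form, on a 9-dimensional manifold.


The degree of a wedge product is the sum of the degrees of the individual forms.
Degrees: 4, 4
Total degree = 4 + 4 = 8

8


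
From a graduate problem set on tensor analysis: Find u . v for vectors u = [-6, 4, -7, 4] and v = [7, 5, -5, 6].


The inner product u . v = sum of u_i * v_i.
Term-by-term: -6 * 7, 4 * 5, -7 * -5, 4 * 6
Products: -42, 20, 35, 24
Sum = -42 + 20 + 35 + 24 = 37

37


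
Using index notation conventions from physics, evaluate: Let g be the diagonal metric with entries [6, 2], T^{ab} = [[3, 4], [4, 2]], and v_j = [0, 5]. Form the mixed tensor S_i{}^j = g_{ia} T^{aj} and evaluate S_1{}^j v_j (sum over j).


Step 1: lower the first index. For a diagonal metric, g_{ia} T^{aj} = g_{ii} T^{ij} (no sum on i).
g_{11} = 6
S_1{}^1 = 6 * T^{11} = 6 * 3 = 18
S_1{}^2 = 6 * T^{12} = 6 * 4 = 24
Step 2: contract S_1{}^j with v_j.
S_1{}^1 * v_1 = 18 * 0 = 0
S_1{}^2 * v_2 = 24 * 5 = 120
Result = 0 + 120 = 120

120


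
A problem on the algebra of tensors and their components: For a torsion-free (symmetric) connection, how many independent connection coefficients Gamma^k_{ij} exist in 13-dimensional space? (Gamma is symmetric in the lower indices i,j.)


Christoffel symbols Gamma^k_{ij} are symmetric in i,j, so there are d * d(d+1)/2 independent symbols.
d = 13
d(d+1)/2 = 13 * 14 / 2 = 91
Total = 13 * 91 = 1183

1183


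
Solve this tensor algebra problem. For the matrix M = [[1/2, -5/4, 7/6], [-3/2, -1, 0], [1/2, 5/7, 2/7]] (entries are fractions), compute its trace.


The trace is the sum of diagonal entries.
Diagonal: M[1,1] = 1/2, M[2,2] = -1, M[3,3] = 2/7
Tr(M) = 1/2 + -1 + 2/7
Computing step by step:
After adding M[1,1]: 1/2
After adding M[2,2]: -1/2
After adding M[3,3]: -3/14
Tr(M) = -3/14

-3/14


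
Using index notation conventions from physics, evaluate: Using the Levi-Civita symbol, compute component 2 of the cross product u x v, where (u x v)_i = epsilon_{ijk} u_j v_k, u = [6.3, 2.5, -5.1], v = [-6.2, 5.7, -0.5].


(u x v)_2 = sum_{j,k} epsilon_{2jk} u_j v_k. Only permutations of (1,2,3) contribute; the two non-zero terms are:
eps_{213} u_1 v_3 = -1 * 6.3 * -0.5 = 3.15
eps_{231} u_3 v_1 = 1 * -5.1 * -6.2 = 31.62
(u x v)_2 = 34.77

34.77


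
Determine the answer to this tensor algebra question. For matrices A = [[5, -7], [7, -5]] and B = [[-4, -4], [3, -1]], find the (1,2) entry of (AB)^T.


(AB)^T_{ij} = (AB)_{ji} = sum_k A_{jk} B_{ki}.
For i=1, j=2 we need (AB)_{21}:
A_{21} * B_{11} = 7 * -4 = -28
A_{22} * B_{21} = -5 * 3 = -15
Sum = -28 + -15 = -43

-43


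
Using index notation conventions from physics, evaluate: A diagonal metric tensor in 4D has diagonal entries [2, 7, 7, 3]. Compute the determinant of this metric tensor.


For a diagonal metric, the determinant is the product of diagonal entries.
Diagonal entries: 2, 7, 7, 3
det(g) = 2 * 7 * 7 * 3 = 294

294


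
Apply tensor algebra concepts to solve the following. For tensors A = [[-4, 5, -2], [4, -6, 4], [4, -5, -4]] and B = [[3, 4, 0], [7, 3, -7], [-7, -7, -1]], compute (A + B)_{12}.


Tensor addition is component-wise: (A + B)_{ij} = A_{ij} + B_{ij}.
A_{12} = 5
B_{12} = 4
(A + B)_{12} = 5 + 4 = 9

9


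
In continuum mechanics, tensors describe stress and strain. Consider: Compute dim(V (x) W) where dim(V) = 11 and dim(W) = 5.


The dimension of a tensor product is the product of dimensions.
dim(V) = 11, dim(W) = 5
dim(V (x) W) = 11 * 5 = 55

55


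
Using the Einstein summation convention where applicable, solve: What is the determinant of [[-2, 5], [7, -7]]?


For a 2x2 matrix [[a, b], [c, d]], det = a*d - b*c.
a = -2, b = 5, c = 7, d = -7
a*d = -2 * -7 = 14
b*c = 5 * 7 = 35
det = 14 - 35 = -21

-21


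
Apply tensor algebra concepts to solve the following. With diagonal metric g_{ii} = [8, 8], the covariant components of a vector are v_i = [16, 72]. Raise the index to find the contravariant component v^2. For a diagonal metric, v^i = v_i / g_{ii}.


To raise an index with a diagonal metric: v^i = v_i / g_{ii}.
For index 2: v_2 = 72, g_{22} = 8
v^2 = 72 / 8 = 9

9


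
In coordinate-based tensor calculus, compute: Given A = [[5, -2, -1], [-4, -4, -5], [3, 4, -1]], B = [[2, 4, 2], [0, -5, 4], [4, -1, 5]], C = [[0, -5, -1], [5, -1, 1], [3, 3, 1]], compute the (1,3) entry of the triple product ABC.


(ABC)_{13} = sum_m (AB)_{1m} C_{m3}. First compute row 1 of AB.
(AB)_{11} = 5*2 + -2*0 + -1*4 = 6
(AB)_{12} = 5*4 + -2*-5 + -1*-1 = 31
(AB)_{13} = 5*2 + -2*4 + -1*5 = -3
Now contract with column 3 of C:
(AB)_{11} * C_{13} = 6 * -1 = -6
(AB)_{12} * C_{23} = 31 * 1 = 31
(AB)_{13} * C_{33} = -3 * 1 = -3
(ABC)_{13} = -6 + 31 + -3 = 22

22


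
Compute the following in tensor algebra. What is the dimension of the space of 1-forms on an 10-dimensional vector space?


The dimension of the space of p-forms on an n-dimensional space is C(n, p).
n = 10, p = 1
C(10, 1) = 10! / (1! * 9!) = 10

10


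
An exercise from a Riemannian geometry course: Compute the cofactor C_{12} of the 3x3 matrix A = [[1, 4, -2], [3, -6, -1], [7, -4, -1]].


To find cofactor C_{12}, delete row 1 and column 2.
The resulting 2x2 submatrix is: [[3, -1], [7, -1]]
Minor M_{12} = 3*-1 - -1*7
  = -3 - -7 = 4
Sign = (-1)^(1+2) = (-1)^3 = -1
Cofactor C_{12} = -1 * 4 = -4

-4


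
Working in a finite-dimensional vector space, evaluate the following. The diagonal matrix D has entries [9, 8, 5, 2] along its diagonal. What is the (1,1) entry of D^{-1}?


For a diagonal matrix, the inverse has entries (D^{-1})_{ii} = 1/d_{ii}.
The diagonal entries are: d_{11} = 9, d_{22} = 8, d_{33} = 5, d_{44} = 2
We need (D^{-1})_{11} = 1/d_{11} = 1/9 = 1/9

1/9


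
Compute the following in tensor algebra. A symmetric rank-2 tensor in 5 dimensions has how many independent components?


A symmetric rank-2 tensor in d dimensions has d(d+1)/2 independent components.
d = 5
d(d+1)/2 = 5 * 6 / 2 = 30 / 2 = 15

15


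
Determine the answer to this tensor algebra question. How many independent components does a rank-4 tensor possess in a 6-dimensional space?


The number of components of a rank-r tensor in d dimensions is d^r.
Here d = 6 and r = 4.
6^4 = 1296

1296


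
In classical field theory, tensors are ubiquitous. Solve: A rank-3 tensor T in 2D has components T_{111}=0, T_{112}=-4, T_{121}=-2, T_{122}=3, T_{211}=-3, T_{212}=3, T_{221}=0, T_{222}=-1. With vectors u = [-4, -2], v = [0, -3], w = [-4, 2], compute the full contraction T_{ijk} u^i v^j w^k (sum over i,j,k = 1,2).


S = sum over i,j,k of T_{ijk} u_i v_j w_k. Expanding all 8 terms:
T_{111}*u_1*v_1*w_1 = 0*-4*0*-4 = 0  (running total: 0)
T_{112}*u_1*v_1*w_2 = -4*-4*0*2 = 0  (running total: 0)
T_{121}*u_1*v_2*w_1 = -2*-4*-3*-4 = 96  (running total: 96)
T_{122}*u_1*v_2*w_2 = 3*-4*-3*2 = 72  (running total: 168)
T_{211}*u_2*v_1*w_1 = -3*-2*0*-4 = 0  (running total: 168)
T_{212}*u_2*v_1*w_2 = 3*-2*0*2 = 0  (running total: 168)
T_{221}*u_2*v_2*w_1 = 0*-2*-3*-4 = 0  (running total: 168)
T_{222}*u_2*v_2*w_2 = -1*-2*-3*2 = -12  (running total: 156)
S = 156

156


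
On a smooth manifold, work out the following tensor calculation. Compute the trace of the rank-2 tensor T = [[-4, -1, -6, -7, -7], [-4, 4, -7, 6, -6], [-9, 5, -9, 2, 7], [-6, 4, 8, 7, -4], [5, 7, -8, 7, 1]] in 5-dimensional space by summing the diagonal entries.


The contraction (trace) of a rank-2 tensor is the sum of its diagonal elements.
Diagonal entries: A[1,1] = -4, A[2,2] = 4, A[3,3] = -9, A[4,4] = 7, A[5,5] = 1
Tr(A) = -4 + 4 + -9 + 7 + 1 = -1

-1


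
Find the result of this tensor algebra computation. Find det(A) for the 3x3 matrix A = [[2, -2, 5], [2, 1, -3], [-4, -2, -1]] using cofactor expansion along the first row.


Expanding along the first row, det(A) = a11*M_11 - a12*M_12 + a13*M_13, where M_1j is the (1,j) minor.
Minor M_11 = 1*-1 - -3*-2 = -7
Minor M_12 = 2*-1 - -3*-4 = -14
Minor M_13 = 2*-2 - 1*-4 = 0
det = 2*(-7) - -2*(-14) + 5*(0)
    = -14 - 28 + 0
    = -42

-42


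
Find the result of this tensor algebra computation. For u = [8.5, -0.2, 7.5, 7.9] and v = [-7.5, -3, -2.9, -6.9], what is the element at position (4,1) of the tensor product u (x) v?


The outer product entry T_{ij} = u_i * v_j.
We need i=4, j=1.
u_4 = 7.9, v_1 = -7.5
T_{4,1} = 7.9 * -7.5 = -59.25

-59.25


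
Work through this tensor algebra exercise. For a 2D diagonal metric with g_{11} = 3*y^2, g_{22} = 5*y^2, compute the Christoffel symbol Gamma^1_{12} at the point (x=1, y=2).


For a diagonal metric, Gamma^k_{ij} = (1/2) g^{kk} (dg_{ik}/dx_j + dg_{jk}/dx_i - dg_{ij}/dx_k).
The metric is diagonal, so g_{ab} = 0 for a != b.
At the given point: g_{11} = 12, g_{22} = 20
g^{11} = 1/12
dg_{11}/dx_2 = dg_{11}/dx_2 = 12
dg_{21}/dx_1 = 0 (off-diagonal)
dg_{12}/dx_1 = 0 (off-diagonal)
Numerator = 12 + 0 - 0 = 12
Gamma^1_{12} = 12 / (2 * 12) = 1/2

1/2


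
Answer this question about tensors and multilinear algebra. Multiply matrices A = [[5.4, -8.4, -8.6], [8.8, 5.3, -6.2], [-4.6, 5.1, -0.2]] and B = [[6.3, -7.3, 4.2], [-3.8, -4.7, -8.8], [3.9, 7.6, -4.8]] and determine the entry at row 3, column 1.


(AB)_{ij} = sum_k A_{ik} B_{kj}.
For i=3, j=1:
A_{31} * B_{11} = -4.6 * 6.3 = -28.98
A_{32} * B_{21} = 5.1 * -3.8 = -19.38
A_{33} * B_{31} = -0.2 * 3.9 = -0.78
Sum = -28.98 + -19.38 + -0.78 = -49.14

-49.14


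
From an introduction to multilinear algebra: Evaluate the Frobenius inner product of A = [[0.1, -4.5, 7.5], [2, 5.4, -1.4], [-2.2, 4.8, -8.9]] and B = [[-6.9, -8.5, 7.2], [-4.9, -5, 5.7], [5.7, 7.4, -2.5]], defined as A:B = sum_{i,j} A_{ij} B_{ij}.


A:B = sum over all i,j of A_{ij} * B_{ij}.
Row 1: 0.1*-6.9=-0.69, -4.5*-8.5=38.25, 7.5*7.2=54 => row sum = 91.56
Row 2: 2*-4.9=-9.8, 5.4*-5=-27, -1.4*5.7=-7.98 => row sum = -44.78
Row 3: -2.2*5.7=-12.54, 4.8*7.4=35.52, -8.9*-2.5=22.25 => row sum = 45.23
Total = 91.56 + -44.78 + 45.23 = 92.01

92.01


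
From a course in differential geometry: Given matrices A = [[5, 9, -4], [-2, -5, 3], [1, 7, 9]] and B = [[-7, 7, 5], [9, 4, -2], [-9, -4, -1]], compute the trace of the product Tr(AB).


Tr(AB) = sum_i (AB)_{ii} where (AB)_{ii} = sum_k A_{ik} B_{ki}.
(AB)_{11} = 5*-7 + 9*9 + -4*-9 = 82
(AB)_{22} = -2*7 + -5*4 + 3*-4 = -46
(AB)_{33} = 1*5 + 7*-2 + 9*-1 = -18
Tr(AB) = 82 + -46 + -18 = 18

18


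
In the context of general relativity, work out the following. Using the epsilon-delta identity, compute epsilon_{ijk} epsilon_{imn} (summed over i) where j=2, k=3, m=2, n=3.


Using the identity: epsilon_{ijk} epsilon_{imn} = delta_{jm} delta_{kn} - delta_{jn} delta_{km}.
delta_{22} = 1
delta_{33} = 1
delta_{23} = 0
delta_{32} = 0
Result = 1 * 1 - 0 * 0 = 1 - 0 = 1

1


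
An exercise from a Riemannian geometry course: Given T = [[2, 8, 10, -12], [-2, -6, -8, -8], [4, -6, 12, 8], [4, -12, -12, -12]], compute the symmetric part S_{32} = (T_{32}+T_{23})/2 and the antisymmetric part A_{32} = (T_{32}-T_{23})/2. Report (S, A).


T_{32} = -6
T_{23} = -8
S_{32} = (-6 + -8)/2 = -14/2 = -7
A_{32} = (-6 - -8)/2 = 2/2 = 1
Check: S + A = -7 + 1 = -6 = T_{32}.

(-7, 1)


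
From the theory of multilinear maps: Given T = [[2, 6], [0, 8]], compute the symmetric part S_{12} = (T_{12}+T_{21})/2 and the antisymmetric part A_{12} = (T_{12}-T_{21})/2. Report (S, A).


T_{12} = 6
T_{21} = 0
S_{12} = (6 + 0)/2 = 6/2 = 3
A_{12} = (6 - 0)/2 = 6/2 = 3
Check: S + A = 3 + 3 = 6 = T_{12}.

(3, 3)


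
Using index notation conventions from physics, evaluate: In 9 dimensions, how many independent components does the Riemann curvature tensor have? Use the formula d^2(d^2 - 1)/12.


The Riemann tensor in d dimensions has d^2(d^2 - 1)/12 independent components.
d = 9, so d^2 = 81
d^2 - 1 = 80
d^2(d^2 - 1) = 81 * 80 = 6480
Divide by 12: 6480 / 12 = 540

540


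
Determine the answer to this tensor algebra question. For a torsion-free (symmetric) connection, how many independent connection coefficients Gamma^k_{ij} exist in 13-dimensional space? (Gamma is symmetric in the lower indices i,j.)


Christoffel symbols Gamma^k_{ij} are symmetric in i,j, so there are d * d(d+1)/2 independent symbols.
d = 13
d(d+1)/2 = 13 * 14 / 2 = 91
Total = 13 * 91 = 1183

1183


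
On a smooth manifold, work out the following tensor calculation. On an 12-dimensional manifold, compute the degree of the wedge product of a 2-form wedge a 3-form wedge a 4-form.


The degree of a wedge product is the sum of the degrees of the individual forms.
Degrees: 2, 3, 4
Total degree = 2 + 3 + 4 = 9

9


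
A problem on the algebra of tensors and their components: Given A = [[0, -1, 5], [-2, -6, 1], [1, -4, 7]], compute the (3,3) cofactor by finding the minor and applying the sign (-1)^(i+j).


To find cofactor C_{33}, delete row 3 and column 3.
The resulting 2x2 submatrix is: [[0, -1], [-2, -6]]
Minor M_{33} = 0*-6 - -1*-2
  = 0 - 2 = -2
Sign = (-1)^(3+3) = (-1)^6 = 1
Cofactor C_{33} = 1 * -2 = -2

-2


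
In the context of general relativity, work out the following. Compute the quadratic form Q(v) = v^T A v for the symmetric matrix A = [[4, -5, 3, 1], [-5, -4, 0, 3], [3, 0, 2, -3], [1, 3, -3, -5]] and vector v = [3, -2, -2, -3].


First compute Av:
(Av)_1 = 4*3 + -5*-2 + 3*-2 + 1*-3 = 13
(Av)_2 = -5*3 + -4*-2 + 0*-2 + 3*-3 = -16
(Av)_3 = 3*3 + 0*-2 + 2*-2 + -3*-3 = 14
(Av)_4 = 1*3 + 3*-2 + -3*-2 + -5*-3 = 18
Av = [13, -16, 14, 18]
Then v^T (Av) = 3*13 + -2*-16 + -2*14 + -3*18
= 39 + 32 + -28 + -54 = -11

-11


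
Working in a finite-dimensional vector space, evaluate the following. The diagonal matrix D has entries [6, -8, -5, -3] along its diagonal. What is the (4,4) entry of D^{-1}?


For a diagonal matrix, the inverse has entries (D^{-1})_{ii} = 1/d_{ii}.
The diagonal entries are: d_{11} = 6, d_{22} = -8, d_{33} = -5, d_{44} = -3
We need (D^{-1})_{44} = 1/d_{44} = 1/-3 = -1/3

-1/3


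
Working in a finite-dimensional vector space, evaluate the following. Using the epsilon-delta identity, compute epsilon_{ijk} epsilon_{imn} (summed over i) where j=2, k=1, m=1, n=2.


Using the identity: epsilon_{ijk} epsilon_{imn} = delta_{jm} delta_{kn} - delta_{jn} delta_{km}.
delta_{21} = 0
delta_{12} = 0
delta_{22} = 1
delta_{11} = 1
Result = 0 * 0 - 1 * 1 = 0 - 1 = -1

-1


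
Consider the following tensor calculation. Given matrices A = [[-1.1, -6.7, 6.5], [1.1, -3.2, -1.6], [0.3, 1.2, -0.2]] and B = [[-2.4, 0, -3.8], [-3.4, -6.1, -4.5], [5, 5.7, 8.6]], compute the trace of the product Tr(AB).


Tr(AB) = sum_i (AB)_{ii} where (AB)_{ii} = sum_k A_{ik} B_{ki}.
(AB)_{11} = -1.1*-2.4 + -6.7*-3.4 + 6.5*5 = 57.92
(AB)_{22} = 1.1*0 + -3.2*-6.1 + -1.6*5.7 = 10.4
(AB)_{33} = 0.3*-3.8 + 1.2*-4.5 + -0.2*8.6 = -8.26
Tr(AB) = 57.92 + 10.4 + -8.26 = 60.06

60.06


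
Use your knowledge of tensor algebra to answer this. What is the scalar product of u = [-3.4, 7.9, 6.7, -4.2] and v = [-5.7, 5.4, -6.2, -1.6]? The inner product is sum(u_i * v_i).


The inner product u . v = sum of u_i * v_i.
Term-by-term: -3.4 * -5.7, 7.9 * 5.4, 6.7 * -6.2, -4.2 * -1.6
Products: 19.38, 42.66, -41.54, 6.72
Sum = 19.38 + 42.66 + -41.54 + 6.72 = 27.22

27.22


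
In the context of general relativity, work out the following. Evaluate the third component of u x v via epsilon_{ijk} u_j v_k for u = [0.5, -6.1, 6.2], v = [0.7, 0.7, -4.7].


(u x v)_3 = sum_{j,k} epsilon_{3jk} u_j v_k. Only permutations of (1,2,3) contribute; the two non-zero terms are:
eps_{312} u_1 v_2 = 1 * 0.5 * 0.7 = 0.35
eps_{321} u_2 v_1 = -1 * -6.1 * 0.7 = 4.27
(u x v)_3 = 4.62

4.62


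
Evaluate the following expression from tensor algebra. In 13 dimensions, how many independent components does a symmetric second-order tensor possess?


A symmetric rank-2 tensor in d dimensions has d(d+1)/2 independent components.
d = 13
d(d+1)/2 = 13 * 14 / 2 = 182 / 2 = 91

91


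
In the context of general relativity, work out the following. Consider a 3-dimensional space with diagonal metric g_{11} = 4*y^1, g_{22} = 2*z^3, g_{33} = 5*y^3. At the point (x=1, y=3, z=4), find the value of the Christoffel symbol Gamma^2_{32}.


For a diagonal metric, Gamma^k_{ij} = (1/2) g^{kk} (dg_{ik}/dx_j + dg_{jk}/dx_i - dg_{ij}/dx_k).
The metric is diagonal, so g_{ab} = 0 for a != b.
At the given point: g_{11} = 12, g_{22} = 128, g_{33} = 135
g^{22} = 1/128
dg_{32}/dx_2 = 0 (off-diagonal)
dg_{22}/dx_3 = dg_{22}/dx_3 = 96
dg_{32}/dx_2 = 0 (off-diagonal)
Numerator = 0 + 96 - 0 = 96
Gamma^2_{32} = 96 / (2 * 128) = 3/8

3/8


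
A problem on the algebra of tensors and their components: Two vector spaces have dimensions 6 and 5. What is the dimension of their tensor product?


The dimension of a tensor product is the product of dimensions.
dim(V) = 6, dim(W) = 5
dim(V (x) W) = 6 * 5 = 30

30


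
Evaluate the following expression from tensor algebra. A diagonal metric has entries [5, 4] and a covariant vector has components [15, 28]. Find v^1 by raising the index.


To raise an index with a diagonal metric: v^i = v_i / g_{ii}.
For index 1: v_1 = 15, g_{11} = 5
v^1 = 15 / 5 = 3

3


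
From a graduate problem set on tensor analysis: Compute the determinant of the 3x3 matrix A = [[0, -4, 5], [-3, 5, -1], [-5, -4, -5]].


Expanding along the first row, det(A) = a11*M_11 - a12*M_12 + a13*M_13, where M_1j is the (1,j) minor.
Minor M_11 = 5*-5 - -1*-4 = -29
Minor M_12 = -3*-5 - -1*-5 = 10
Minor M_13 = -3*-4 - 5*-5 = 37
det = 0*(-29) - -4*(10) + 5*(37)
    = 0 - -40 + 185
    = 225

225


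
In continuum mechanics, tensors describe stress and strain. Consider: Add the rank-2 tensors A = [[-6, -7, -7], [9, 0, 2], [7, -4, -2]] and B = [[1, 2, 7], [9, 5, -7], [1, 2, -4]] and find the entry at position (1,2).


Tensor addition is component-wise: (A + B)_{ij} = A_{ij} + B_{ij}.
A_{12} = -7
B_{12} = 2
(A + B)_{12} = -7 + 2 = -5

-5


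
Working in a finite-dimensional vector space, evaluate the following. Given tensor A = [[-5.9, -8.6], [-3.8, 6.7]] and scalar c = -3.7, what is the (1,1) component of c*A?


Scalar multiplication: (cA)_{ij} = c * A_{ij}.
c = -3.7
A_{11} = -5.9
(cA)_{11} = -3.7 * -5.9 = 21.83

21.83


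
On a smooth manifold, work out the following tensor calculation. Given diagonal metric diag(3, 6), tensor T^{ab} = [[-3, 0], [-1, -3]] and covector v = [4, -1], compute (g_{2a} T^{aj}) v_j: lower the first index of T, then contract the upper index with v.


Step 1: lower the first index. For a diagonal metric, g_{ia} T^{aj} = g_{ii} T^{ij} (no sum on i).
g_{22} = 6
S_2{}^1 = 6 * T^{21} = 6 * -1 = -6
S_2{}^2 = 6 * T^{22} = 6 * -3 = -18
Step 2: contract S_2{}^j with v_j.
S_2{}^1 * v_1 = -6 * 4 = -24
S_2{}^2 * v_2 = -18 * -1 = 18
Result = -24 + 18 = -6

-6


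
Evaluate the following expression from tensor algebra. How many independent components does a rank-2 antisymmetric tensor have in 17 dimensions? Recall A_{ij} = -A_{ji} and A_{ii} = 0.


An antisymmetric rank-2 tensor satisfies A_{ij} = -A_{ji}, so diagonal entries are zero.
The independent components are the upper-triangular entries: C(n, 2) = n(n-1)/2.
n = 17
C(17, 2) = 17 * 16 / 2 = 272 / 2 = 136

136


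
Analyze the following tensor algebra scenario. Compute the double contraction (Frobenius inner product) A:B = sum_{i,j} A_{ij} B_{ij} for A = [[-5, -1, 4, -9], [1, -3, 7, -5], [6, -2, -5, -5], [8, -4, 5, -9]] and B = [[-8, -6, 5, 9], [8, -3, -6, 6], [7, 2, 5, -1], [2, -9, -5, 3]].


A:B = sum over all i,j of A_{ij} * B_{ij}.
Row 1: -5*-8=40, -1*-6=6, 4*5=20, -9*9=-81 => row sum = -15
Row 2: 1*8=8, -3*-3=9, 7*-6=-42, -5*6=-30 => row sum = -55
Row 3: 6*7=42, -2*2=-4, -5*5=-25, -5*-1=5 => row sum = 18
Row 4: 8*2=16, -4*-9=36, 5*-5=-25, -9*3=-27 => row sum = 0
Total = -15 + -55 + 18 + 0 = -52

-52


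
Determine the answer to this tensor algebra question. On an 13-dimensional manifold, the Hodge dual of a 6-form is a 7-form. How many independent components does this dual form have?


The Hodge dual of a p-form on an n-dimensional manifold is an (n-p)-form.
n = 13, p = 6, so dual degree = 13 - 6 = 7
The number of components is C(n, n-p) = C(13, 7) = 1716

1716


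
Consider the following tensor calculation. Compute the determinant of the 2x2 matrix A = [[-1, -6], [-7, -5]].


For a 2x2 matrix [[a, b], [c, d]], det = a*d - b*c.
a = -1, b = -6, c = -7, d = -5
a*d = -1 * -5 = 5
b*c = -6 * -7 = 42
det = 5 - 42 = -37

-37


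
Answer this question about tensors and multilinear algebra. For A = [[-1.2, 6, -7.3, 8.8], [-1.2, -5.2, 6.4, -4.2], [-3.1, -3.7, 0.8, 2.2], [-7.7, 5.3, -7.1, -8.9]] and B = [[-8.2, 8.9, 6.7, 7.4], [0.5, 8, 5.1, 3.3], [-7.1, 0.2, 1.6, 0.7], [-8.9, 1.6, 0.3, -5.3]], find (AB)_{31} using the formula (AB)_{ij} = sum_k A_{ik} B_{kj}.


(AB)_{ij} = sum_k A_{ik} B_{kj}.
For i=3, j=1:
A_{31} * B_{11} = -3.1 * -8.2 = 25.42
A_{32} * B_{21} = -3.7 * 0.5 = -1.85
A_{33} * B_{31} = 0.8 * -7.1 = -5.68
A_{34} * B_{41} = 2.2 * -8.9 = -19.58
Sum = 25.42 + -1.85 + -5.68 + -19.58 = -1.69

-1.69


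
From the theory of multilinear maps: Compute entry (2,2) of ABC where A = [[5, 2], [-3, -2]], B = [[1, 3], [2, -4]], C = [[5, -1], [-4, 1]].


(ABC)_{22} = sum_m (AB)_{2m} C_{m2}. First compute row 2 of AB.
(AB)_{21} = -3*1 + -2*2 = -7
(AB)_{22} = -3*3 + -2*-4 = -1
Now contract with column 2 of C:
(AB)_{21} * C_{12} = -7 * -1 = 7
(AB)_{22} * C_{22} = -1 * 1 = -1
(ABC)_{22} = 7 + -1 = 6

6


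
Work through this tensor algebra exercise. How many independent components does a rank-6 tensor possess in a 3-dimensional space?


The number of components of a rank-r tensor in d dimensions is d^r.
Here d = 3 and r = 6.
3^6 = 729

729


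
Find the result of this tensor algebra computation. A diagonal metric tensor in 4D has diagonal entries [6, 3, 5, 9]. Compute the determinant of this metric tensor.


For a diagonal metric, the determinant is the product of diagonal entries.
Diagonal entries: 6, 3, 5, 9
det(g) = 6 * 3 * 5 * 9 = 810

810


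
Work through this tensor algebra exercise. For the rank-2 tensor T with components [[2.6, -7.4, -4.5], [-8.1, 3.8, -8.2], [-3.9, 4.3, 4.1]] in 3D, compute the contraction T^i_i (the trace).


The contraction (trace) of a rank-2 tensor is the sum of its diagonal elements.
Diagonal entries: A[1,1] = 2.6, A[2,2] = 3.8, A[3,3] = 4.1
Tr(A) = 2.6 + 3.8 + 4.1 = 10.5

10.5


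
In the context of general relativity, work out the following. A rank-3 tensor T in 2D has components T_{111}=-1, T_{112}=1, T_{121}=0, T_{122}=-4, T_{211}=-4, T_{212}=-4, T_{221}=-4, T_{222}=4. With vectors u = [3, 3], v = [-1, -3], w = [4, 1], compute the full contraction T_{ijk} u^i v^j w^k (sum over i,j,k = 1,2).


S = sum over i,j,k of T_{ijk} u_i v_j w_k. Expanding all 8 terms:
T_{111}*u_1*v_1*w_1 = -1*3*-1*4 = 12  (running total: 12)
T_{112}*u_1*v_1*w_2 = 1*3*-1*1 = -3  (running total: 9)
T_{121}*u_1*v_2*w_1 = 0*3*-3*4 = 0  (running total: 9)
T_{122}*u_1*v_2*w_2 = -4*3*-3*1 = 36  (running total: 45)
T_{211}*u_2*v_1*w_1 = -4*3*-1*4 = 48  (running total: 93)
T_{212}*u_2*v_1*w_2 = -4*3*-1*1 = 12  (running total: 105)
T_{221}*u_2*v_2*w_1 = -4*3*-3*4 = 144  (running total: 249)
T_{222}*u_2*v_2*w_2 = 4*3*-3*1 = -36  (running total: 213)
S = 213

213
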